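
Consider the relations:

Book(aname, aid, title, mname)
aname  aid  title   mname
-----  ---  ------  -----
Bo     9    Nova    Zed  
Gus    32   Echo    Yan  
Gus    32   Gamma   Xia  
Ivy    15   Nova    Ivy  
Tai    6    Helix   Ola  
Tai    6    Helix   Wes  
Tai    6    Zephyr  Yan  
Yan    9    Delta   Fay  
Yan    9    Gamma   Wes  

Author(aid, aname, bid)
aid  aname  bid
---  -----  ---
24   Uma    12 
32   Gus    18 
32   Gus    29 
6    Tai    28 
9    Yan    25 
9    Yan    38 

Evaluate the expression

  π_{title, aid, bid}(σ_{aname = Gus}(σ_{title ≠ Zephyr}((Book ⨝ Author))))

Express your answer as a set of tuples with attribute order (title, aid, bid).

Natural join on aname, aid: {(Gus, 32, Echo, Yan, 18), (Gus, 32, Echo, Yan, 29), (Gus, 32, Gamma, Xia, 18), (Gus, 32, Gamma, Xia, 29), (Tai, 6, Helix, Ola, 28), (Tai, 6, Helix, Wes, 28), (Tai, 6, Zephyr, Yan, 28), (Yan, 9, Delta, Fay, 25), (Yan, 9, Delta, Fay, 38), (Yan, 9, Gamma, Wes, 25), (Yan, 9, Gamma, Wes, 38)}
σ[title ≠ Zephyr]: keep tuples satisfying title ≠ Zephyr → {(Gus, 32, Echo, Yan, 18), (Gus, 32, Echo, Yan, 29), (Gus, 32, Gamma, Xia, 18), (Gus, 32, Gamma, Xia, 29), (Tai, 6, Helix, Ola, 28), (Tai, 6, Helix, Wes, 28), (Yan, 9, Delta, Fay, 25), (Yan, 9, Delta, Fay, 38), (Yan, 9, Gamma, Wes, 25), (Yan, 9, Gamma, Wes, 38)}
σ[aname = Gus]: keep tuples satisfying aname = Gus → {(Gus, 32, Echo, Yan, 18), (Gus, 32, Echo, Yan, 29), (Gus, 32, Gamma, Xia, 18), (Gus, 32, Gamma, Xia, 29)}
π[title, aid, bid]: project onto (title, aid, bid) → {(Echo, 32, 18), (Echo, 32, 29), (Gamma, 32, 18), (Gamma, 32, 29)}

{(Echo, 32, 18), (Echo, 32, 29), (Gamma, 32, 18), (Gamma, 32, 29)}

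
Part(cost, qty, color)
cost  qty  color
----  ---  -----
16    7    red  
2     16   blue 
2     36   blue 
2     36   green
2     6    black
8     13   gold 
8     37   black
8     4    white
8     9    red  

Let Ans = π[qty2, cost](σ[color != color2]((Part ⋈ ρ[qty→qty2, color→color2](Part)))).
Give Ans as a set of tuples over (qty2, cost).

ρ[qty→qty2, color→color2]: schema becomes (cost, qty2, color2); tuples unchanged.
Joining Part and ρ[qty→qty2, color→color2](Part) on cost yields {(16, 7, red, 7, red), (2, 16, blue, 16, blue), (2, 16, blue, 36, blue), (2, 16, blue, 36, green), (2, 16, blue, 6, black), (2, 36, blue, 16, blue), (2, 36, blue, 36, blue), (2, 36, blue, 36, green), (2, 36, blue, 6, black), (2, 36, green, 16, blue), (2, 36, green, 36, blue), (2, 36, green, 36, green), (2, 36, green, 6, black), (2, 6, black, 16, blue), (2, 6, black, 36, blue), (2, 6, black, 36, green), (2, 6, black, 6, black), (8, 13, gold, 13, gold), (8, 13, gold, 37, black), (8, 13, gold, 4, white), (8, 13, gold, 9, red), (8, 37, black, 13, gold), (8, 37, black, 37, black), (8, 37, black, 4, white), (8, 37, black, 9, red), (8, 4, white, 13, gold), (8, 4, white, 37, black), (8, 4, white, 4, white), (8, 4, white, 9, red), (8, 9, red, 13, gold), (8, 9, red, 37, black), (8, 9, red, 4, white), (8, 9, red, 9, red)}.
Filtering on color != color2 leaves {(2, 16, blue, 36, green), (2, 16, blue, 6, black), (2, 36, blue, 36, green), (2, 36, blue, 6, black), (2, 36, green, 16, blue), (2, 36, green, 36, blue), (2, 36, green, 6, black), (2, 6, black, 16, blue), (2, 6, black, 36, blue), (2, 6, black, 36, green), (8, 13, gold, 37, black), (8, 13, gold, 4, white), (8, 13, gold, 9, red), (8, 37, black, 13, gold), (8, 37, black, 4, white), (8, 37, black, 9, red), (8, 4, white, 13, gold), (8, 4, white, 37, black), (8, 4, white, 9, red), (8, 9, red, 13, gold), (8, 9, red, 37, black), (8, 9, red, 4, white)}.
Keep only column(s) qty2, cost (15 duplicate(s) eliminated): {(13, 8), (16, 2), (36, 2), (37, 8), (4, 8), (6, 2), (9, 8)}

{(13, 8), (16, 2), (36, 2), (37, 8), (4, 8), (6, 2), (9, 8)}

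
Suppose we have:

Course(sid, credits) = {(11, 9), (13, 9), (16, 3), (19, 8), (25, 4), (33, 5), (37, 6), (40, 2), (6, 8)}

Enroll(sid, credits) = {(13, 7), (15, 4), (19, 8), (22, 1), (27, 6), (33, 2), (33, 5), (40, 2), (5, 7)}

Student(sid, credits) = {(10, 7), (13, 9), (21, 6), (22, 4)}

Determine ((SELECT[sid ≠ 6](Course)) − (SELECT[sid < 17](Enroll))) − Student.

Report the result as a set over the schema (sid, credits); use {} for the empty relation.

σ[sid ≠ 6]: keep tuples satisfying sid ≠ 6 → {(11, 9), (13, 9), (16, 3), (19, 8), (25, 4), (33, 5), (37, 6), (40, 2)}
σ[sid < 17]: keep tuples satisfying sid < 17 → {(13, 7), (15, 4), (5, 7)}
Difference: {(11, 9), (13, 9), (16, 3), (19, 8), (25, 4), (33, 5), (37, 6), (40, 2)} with {(13, 7), (15, 4), (5, 7)} → {(11, 9), (13, 9), (16, 3), (19, 8), (25, 4), (33, 5), (37, 6), (40, 2)}
Difference: {(11, 9), (13, 9), (16, 3), (19, 8), (25, 4), (33, 5), (37, 6), (40, 2)} with {(10, 7), (13, 9), (21, 6), (22, 4)} → {(11, 9), (16, 3), (19, 8), (25, 4), (33, 5), (37, 6), (40, 2)}

{(11, 9), (16, 3), (19, 8), (25, 4), (33, 5), (37, 6), (40, 2)}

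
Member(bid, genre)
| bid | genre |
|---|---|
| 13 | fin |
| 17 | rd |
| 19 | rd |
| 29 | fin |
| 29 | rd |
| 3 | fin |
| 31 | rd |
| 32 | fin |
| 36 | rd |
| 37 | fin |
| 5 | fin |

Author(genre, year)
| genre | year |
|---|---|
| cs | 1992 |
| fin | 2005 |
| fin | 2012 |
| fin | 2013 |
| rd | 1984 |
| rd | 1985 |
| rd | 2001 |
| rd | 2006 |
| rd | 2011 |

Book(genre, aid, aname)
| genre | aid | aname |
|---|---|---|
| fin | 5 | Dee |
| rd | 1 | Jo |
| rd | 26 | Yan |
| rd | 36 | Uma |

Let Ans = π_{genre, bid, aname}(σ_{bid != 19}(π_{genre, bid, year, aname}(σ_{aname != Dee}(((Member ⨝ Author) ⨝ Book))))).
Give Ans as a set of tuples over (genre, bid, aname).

{(rd, 17, Jo), (rd, 17, Uma), (rd, 17, Yan), (rd, 29, Jo), (rd, 29, Uma), (rd, 29, Yan), (rd, 31, Jo), (rd, 31, Uma), (rd, 31, Yan), (rd, 36, Jo), (rd, 36, Uma), (rd, 36, Yan)}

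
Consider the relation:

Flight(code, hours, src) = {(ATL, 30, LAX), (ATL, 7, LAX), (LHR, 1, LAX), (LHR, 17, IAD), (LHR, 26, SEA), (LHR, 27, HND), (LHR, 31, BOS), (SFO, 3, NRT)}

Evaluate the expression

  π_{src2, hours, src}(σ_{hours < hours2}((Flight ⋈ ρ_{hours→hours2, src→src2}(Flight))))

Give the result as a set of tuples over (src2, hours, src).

ρ[hours→hours2, src→src2]: schema becomes (code, hours2, src2); tuples unchanged.
Joining Flight and ρ_{hours→hours2, src→src2}(Flight) on code yields {(ATL, 30, LAX, 30, LAX), (ATL, 30, LAX, 7, LAX), (ATL, 7, LAX, 30, LAX), (ATL, 7, LAX, 7, LAX), (LHR, 1, LAX, 1, LAX), (LHR, 1, LAX, 17, IAD), (LHR, 1, LAX, 26, SEA), (LHR, 1, LAX, 27, HND), (LHR, 1, LAX, 31, BOS), (LHR, 17, IAD, 1, LAX), (LHR, 17, IAD, 17, IAD), (LHR, 17, IAD, 26, SEA), (LHR, 17, IAD, 27, HND), (LHR, 17, IAD, 31, BOS), (LHR, 26, SEA, 1, LAX), (LHR, 26, SEA, 17, IAD), (LHR, 26, SEA, 26, SEA), (LHR, 26, SEA, 27, HND), (LHR, 26, SEA, 31, BOS), (LHR, 27, HND, 1, LAX), (LHR, 27, HND, 17, IAD), (LHR, 27, HND, 26, SEA), (LHR, 27, HND, 27, HND), (LHR, 27, HND, 31, BOS), (LHR, 31, BOS, 1, LAX), (LHR, 31, BOS, 17, IAD), (LHR, 31, BOS, 26, SEA), (LHR, 31, BOS, 27, HND), (LHR, 31, BOS, 31, BOS), (SFO, 3, NRT, 3, NRT)}.
σ[hours < hours2]: keep tuples satisfying hours < hours2 → {(ATL, 7, LAX, 30, LAX), (LHR, 1, LAX, 17, IAD), (LHR, 1, LAX, 26, SEA), (LHR, 1, LAX, 27, HND), (LHR, 1, LAX, 31, BOS), (LHR, 17, IAD, 26, SEA), (LHR, 17, IAD, 27, HND), (LHR, 17, IAD, 31, BOS), (LHR, 26, SEA, 27, HND), (LHR, 26, SEA, 31, BOS), (LHR, 27, HND, 31, BOS)}
π_{src2, hours, src} gives {(BOS, 1, LAX), (BOS, 17, IAD), (BOS, 26, SEA), (BOS, 27, HND), (HND, 1, LAX), (HND, 17, IAD), (HND, 26, SEA), (IAD, 1, LAX), (LAX, 7, LAX), (SEA, 1, LAX), (SEA, 17, IAD)}.

{(BOS, 1, LAX), (BOS, 17, IAD), (BOS, 26, SEA), (BOS, 27, HND), (HND, 1, LAX), (HND, 17, IAD), (HND, 26, SEA), (IAD, 1, LAX), (LAX, 7, LAX), (SEA, 1, LAX), (SEA, 17, IAD)}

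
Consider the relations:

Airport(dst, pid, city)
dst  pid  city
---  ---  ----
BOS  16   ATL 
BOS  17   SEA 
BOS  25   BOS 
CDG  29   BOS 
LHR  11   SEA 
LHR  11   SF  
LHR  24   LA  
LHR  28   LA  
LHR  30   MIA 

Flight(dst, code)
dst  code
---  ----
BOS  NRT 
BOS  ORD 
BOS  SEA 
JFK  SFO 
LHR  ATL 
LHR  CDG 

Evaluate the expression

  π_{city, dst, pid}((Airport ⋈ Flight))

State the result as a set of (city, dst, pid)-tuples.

{(ATL, BOS, 16), (BOS, BOS, 25), (LA, LHR, 24), (LA, LHR, 28), (MIA, LHR, 30), (SEA, BOS, 17), (SEA, LHR, 11), (SF, LHR, 11)}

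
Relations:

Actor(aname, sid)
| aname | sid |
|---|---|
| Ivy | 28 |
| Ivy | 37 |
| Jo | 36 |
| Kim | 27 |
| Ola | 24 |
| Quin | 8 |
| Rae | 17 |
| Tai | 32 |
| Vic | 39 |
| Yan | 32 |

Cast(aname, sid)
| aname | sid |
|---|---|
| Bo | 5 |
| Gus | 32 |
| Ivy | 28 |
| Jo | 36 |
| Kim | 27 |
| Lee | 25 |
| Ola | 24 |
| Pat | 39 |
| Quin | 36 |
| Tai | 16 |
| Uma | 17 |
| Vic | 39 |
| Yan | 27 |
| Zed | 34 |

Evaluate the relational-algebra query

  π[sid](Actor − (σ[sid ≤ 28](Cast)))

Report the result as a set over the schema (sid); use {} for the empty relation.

Selection sid ≤ 28: {(Bo, 5), (Ivy, 28), (Kim, 27), (Lee, 25), (Ola, 24), (Tai, 16), (Uma, 17), (Yan, 27)}
Set difference of the two operands is {(Ivy, 37), (Jo, 36), (Quin, 8), (Rae, 17), (Tai, 32), (Vic, 39), (Yan, 32)}.
π_{sid} gives {17, 32, 36, 37, 39, 8} (1 duplicate(s) eliminated).

{17, 32, 36, 37, 39, 8}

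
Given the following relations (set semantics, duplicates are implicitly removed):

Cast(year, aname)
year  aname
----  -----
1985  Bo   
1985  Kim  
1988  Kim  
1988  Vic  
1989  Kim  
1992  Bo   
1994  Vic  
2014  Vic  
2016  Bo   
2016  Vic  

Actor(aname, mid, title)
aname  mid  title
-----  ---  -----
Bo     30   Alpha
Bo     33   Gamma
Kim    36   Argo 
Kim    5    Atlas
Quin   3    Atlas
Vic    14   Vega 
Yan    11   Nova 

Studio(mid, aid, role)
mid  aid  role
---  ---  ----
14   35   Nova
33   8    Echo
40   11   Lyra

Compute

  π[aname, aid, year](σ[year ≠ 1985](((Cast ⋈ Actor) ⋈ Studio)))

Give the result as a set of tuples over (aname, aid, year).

Cast ⋈ Actor (natural join on aname): {(1985, Bo, 30, Alpha), (1985, Bo, 33, Gamma), (1985, Kim, 36, Argo), (1985, Kim, 5, Atlas), (1988, Kim, 36, Argo), (1988, Kim, 5, Atlas), (1988, Vic, 14, Vega), (1989, Kim, 36, Argo), (1989, Kim, 5, Atlas), (1992, Bo, 30, Alpha), (1992, Bo, 33, Gamma), (1994, Vic, 14, Vega), (2014, Vic, 14, Vega), (2016, Bo, 30, Alpha), (2016, Bo, 33, Gamma), (2016, Vic, 14, Vega)}
(Cast ⋈ Actor) ⋈ Studio (natural join on mid): {(1985, Bo, 33, Gamma, 8, Echo), (1988, Vic, 14, Vega, 35, Nova), (1992, Bo, 33, Gamma, 8, Echo), (1994, Vic, 14, Vega, 35, Nova), (2014, Vic, 14, Vega, 35, Nova), (2016, Bo, 33, Gamma, 8, Echo), (2016, Vic, 14, Vega, 35, Nova)}
Apply σ_{year ≠ 1985}; surviving tuples: {(1988, Vic, 14, Vega, 35, Nova), (1992, Bo, 33, Gamma, 8, Echo), (1994, Vic, 14, Vega, 35, Nova), (2014, Vic, 14, Vega, 35, Nova), (2016, Bo, 33, Gamma, 8, Echo), (2016, Vic, 14, Vega, 35, Nova)}
Projecting to aname, aid, year: {(Bo, 8, 1992), (Bo, 8, 2016), (Vic, 35, 1988), (Vic, 35, 1994), (Vic, 35, 2014), (Vic, 35, 2016)}

{(Bo, 8, 1992), (Bo, 8, 2016), (Vic, 35, 1988), (Vic, 35, 1994), (Vic, 35, 2014), (Vic, 35, 2016)}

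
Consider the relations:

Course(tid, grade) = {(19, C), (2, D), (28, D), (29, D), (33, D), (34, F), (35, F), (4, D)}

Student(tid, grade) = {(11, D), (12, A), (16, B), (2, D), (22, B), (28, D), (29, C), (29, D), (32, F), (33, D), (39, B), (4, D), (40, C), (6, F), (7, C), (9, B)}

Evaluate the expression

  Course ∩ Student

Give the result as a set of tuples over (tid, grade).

{(2, D), (28, D), (29, D), (33, D), (4, D)}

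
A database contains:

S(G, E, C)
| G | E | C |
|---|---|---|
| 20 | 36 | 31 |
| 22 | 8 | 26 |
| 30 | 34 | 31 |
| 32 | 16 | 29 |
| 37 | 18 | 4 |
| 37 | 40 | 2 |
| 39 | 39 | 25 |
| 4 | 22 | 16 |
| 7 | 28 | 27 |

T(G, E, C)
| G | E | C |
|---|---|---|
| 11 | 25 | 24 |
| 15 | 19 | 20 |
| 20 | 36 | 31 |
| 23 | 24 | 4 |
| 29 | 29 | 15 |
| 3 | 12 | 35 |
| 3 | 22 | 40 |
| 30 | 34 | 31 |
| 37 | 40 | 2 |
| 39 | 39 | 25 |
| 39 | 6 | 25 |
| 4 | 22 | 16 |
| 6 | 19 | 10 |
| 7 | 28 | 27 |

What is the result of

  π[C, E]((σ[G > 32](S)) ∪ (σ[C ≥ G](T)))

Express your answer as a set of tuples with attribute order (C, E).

{(10, 19), (16, 22), (2, 40), (20, 19), (24, 25), (25, 39), (27, 28), (31, 34), (31, 36), (35, 12), (4, 18), (40, 22)}

Filtering on G > 32 leaves {(37, 18, 4), (37, 40, 2), (39, 39, 25)}.
Filtering on C ≥ G leaves {(11, 25, 24), (15, 19, 20), (20, 36, 31), (3, 12, 35), (3, 22, 40), (30, 34, 31), (4, 22, 16), (6, 19, 10), (7, 28, 27)}.
Union: {(37, 18, 4), (37, 40, 2), (39, 39, 25)} with {(11, 25, 24), (15, 19, 20), (20, 36, 31), (3, 12, 35), (3, 22, 40), (30, 34, 31), (4, 22, 16), (6, 19, 10), (7, 28, 27)} → {(11, 25, 24), (15, 19, 20), (20, 36, 31), (3, 12, 35), (3, 22, 40), (30, 34, 31), (37, 18, 4), (37, 40, 2), (39, 39, 25), (4, 22, 16), (6, 19, 10), (7, 28, 27)}
π[C, E]: project onto (C, E) → {(10, 19), (16, 22), (2, 40), (20, 19), (24, 25), (25, 39), (27, 28), (31, 34), (31, 36), (35, 12), (4, 18), (40, 22)}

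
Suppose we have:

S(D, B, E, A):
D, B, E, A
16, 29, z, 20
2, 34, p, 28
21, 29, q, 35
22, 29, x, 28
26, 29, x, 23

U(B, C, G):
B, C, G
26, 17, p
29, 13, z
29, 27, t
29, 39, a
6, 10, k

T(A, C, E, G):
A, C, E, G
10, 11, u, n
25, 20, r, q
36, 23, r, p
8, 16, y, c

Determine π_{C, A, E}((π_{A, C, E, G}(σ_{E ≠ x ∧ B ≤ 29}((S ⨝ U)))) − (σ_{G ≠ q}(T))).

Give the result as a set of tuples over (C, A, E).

Joining S and U on B yields {(16, 29, z, 20, 13, z), (16, 29, z, 20, 27, t), (16, 29, z, 20, 39, a), (21, 29, q, 35, 13, z), (21, 29, q, 35, 27, t), (21, 29, q, 35, 39, a), (22, 29, x, 28, 13, z), (22, 29, x, 28, 27, t), (22, 29, x, 28, 39, a), (26, 29, x, 23, 13, z), (26, 29, x, 23, 27, t), (26, 29, x, 23, 39, a)}.
Selection E ≠ x ∧ B ≤ 29: {(16, 29, z, 20, 13, z), (16, 29, z, 20, 27, t), (16, 29, z, 20, 39, a), (21, 29, q, 35, 13, z), (21, 29, q, 35, 27, t), (21, 29, q, 35, 39, a)}
Keep only column(s) A, C, E, G: {(20, 13, z, z), (20, 27, z, t), (20, 39, z, a), (35, 13, q, z), (35, 27, q, t), (35, 39, q, a)}
Selection G ≠ q: {(10, 11, u, n), (36, 23, r, p), (8, 16, y, c)}
Taking the difference: {(20, 13, z, z), (20, 27, z, t), (20, 39, z, a), (35, 13, q, z), (35, 27, q, t), (35, 39, q, a)}
Keep only column(s) C, A, E: {(13, 20, z), (13, 35, q), (27, 20, z), (27, 35, q), (39, 20, z), (39, 35, q)}

{(13, 20, z), (13, 35, q), (27, 20, z), (27, 35, q), (39, 20, z), (39, 35, q)}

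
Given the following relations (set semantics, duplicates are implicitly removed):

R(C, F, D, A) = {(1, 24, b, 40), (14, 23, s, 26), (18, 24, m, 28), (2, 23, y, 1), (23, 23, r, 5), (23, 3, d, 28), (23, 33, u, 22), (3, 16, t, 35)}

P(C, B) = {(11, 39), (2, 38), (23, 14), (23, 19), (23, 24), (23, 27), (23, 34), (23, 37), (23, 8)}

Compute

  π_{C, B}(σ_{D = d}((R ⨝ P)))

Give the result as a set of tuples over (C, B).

{(23, 14), (23, 19), (23, 24), (23, 27), (23, 34), (23, 37), (23, 8)}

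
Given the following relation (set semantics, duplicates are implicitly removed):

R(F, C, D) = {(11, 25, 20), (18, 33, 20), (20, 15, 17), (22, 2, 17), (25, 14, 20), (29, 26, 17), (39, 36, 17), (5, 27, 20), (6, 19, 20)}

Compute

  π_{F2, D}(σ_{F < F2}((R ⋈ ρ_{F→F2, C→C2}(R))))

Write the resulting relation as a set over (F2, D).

ρ[F→F2, C→C2]: schema becomes (F2, C2, D); tuples unchanged.
R ⋈ ρ_{F→F2, C→C2}(R) (natural join on D): {(11, 25, 20, 11, 25), (11, 25, 20, 18, 33), (11, 25, 20, 25, 14), (11, 25, 20, 5, 27), (11, 25, 20, 6, 19), (18, 33, 20, 11, 25), (18, 33, 20, 18, 33), (18, 33, 20, 25, 14), (18, 33, 20, 5, 27), (18, 33, 20, 6, 19), (20, 15, 17, 20, 15), (20, 15, 17, 22, 2), (20, 15, 17, 29, 26), (20, 15, 17, 39, 36), (22, 2, 17, 20, 15), (22, 2, 17, 22, 2), (22, 2, 17, 29, 26), (22, 2, 17, 39, 36), (25, 14, 20, 11, 25), (25, 14, 20, 18, 33), (25, 14, 20, 25, 14), (25, 14, 20, 5, 27), (25, 14, 20, 6, 19), (29, 26, 17, 20, 15), (29, 26, 17, 22, 2), (29, 26, 17, 29, 26), (29, 26, 17, 39, 36), (39, 36, 17, 20, 15), (39, 36, 17, 22, 2), (39, 36, 17, 29, 26), (39, 36, 17, 39, 36), (5, 27, 20, 11, 25), (5, 27, 20, 18, 33), (5, 27, 20, 25, 14), (5, 27, 20, 5, 27), (5, 27, 20, 6, 19), (6, 19, 20, 11, 25), (6, 19, 20, 18, 33), (6, 19, 20, 25, 14), (6, 19, 20, 5, 27), (6, 19, 20, 6, 19)}
Apply σ_{F < F2}; surviving tuples: {(11, 25, 20, 18, 33), (11, 25, 20, 25, 14), (18, 33, 20, 25, 14), (20, 15, 17, 22, 2), (20, 15, 17, 29, 26), (20, 15, 17, 39, 36), (22, 2, 17, 29, 26), (22, 2, 17, 39, 36), (29, 26, 17, 39, 36), (5, 27, 20, 11, 25), (5, 27, 20, 18, 33), (5, 27, 20, 25, 14), (5, 27, 20, 6, 19), (6, 19, 20, 11, 25), (6, 19, 20, 18, 33), (6, 19, 20, 25, 14)}
π[F2, D]: project onto (F2, D) (9 duplicate(s) eliminated) → {(11, 20), (18, 20), (22, 17), (25, 20), (29, 17), (39, 17), (6, 20)}

{(11, 20), (18, 20), (22, 17), (25, 20), (29, 17), (39, 17), (6, 20)}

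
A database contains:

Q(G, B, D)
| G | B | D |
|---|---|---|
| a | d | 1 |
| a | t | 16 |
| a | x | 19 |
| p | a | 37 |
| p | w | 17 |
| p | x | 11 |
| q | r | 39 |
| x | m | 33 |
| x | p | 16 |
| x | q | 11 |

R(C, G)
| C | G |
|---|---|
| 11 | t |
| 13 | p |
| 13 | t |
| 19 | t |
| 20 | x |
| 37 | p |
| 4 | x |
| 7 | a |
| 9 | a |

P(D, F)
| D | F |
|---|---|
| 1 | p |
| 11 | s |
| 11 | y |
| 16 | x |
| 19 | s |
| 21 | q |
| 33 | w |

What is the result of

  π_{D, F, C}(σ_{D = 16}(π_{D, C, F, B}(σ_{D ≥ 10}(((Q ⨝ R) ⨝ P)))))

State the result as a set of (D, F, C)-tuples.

Natural join on G: {(a, d, 1, 7), (a, d, 1, 9), (a, t, 16, 7), (a, t, 16, 9), (a, x, 19, 7), (a, x, 19, 9), (p, a, 37, 13), (p, a, 37, 37), (p, w, 17, 13), (p, w, 17, 37), (p, x, 11, 13), (p, x, 11, 37), (x, m, 33, 20), (x, m, 33, 4), (x, p, 16, 20), (x, p, 16, 4), (x, q, 11, 20), (x, q, 11, 4)}
Natural join on D: {(a, d, 1, 7, p), (a, d, 1, 9, p), (a, t, 16, 7, x), (a, t, 16, 9, x), (a, x, 19, 7, s), (a, x, 19, 9, s), (p, x, 11, 13, s), (p, x, 11, 13, y), (p, x, 11, 37, s), (p, x, 11, 37, y), (x, m, 33, 20, w), (x, m, 33, 4, w), (x, p, 16, 20, x), (x, p, 16, 4, x), (x, q, 11, 20, s), (x, q, 11, 20, y), (x, q, 11, 4, s), (x, q, 11, 4, y)}
Selection D ≥ 10: {(a, t, 16, 7, x), (a, t, 16, 9, x), (a, x, 19, 7, s), (a, x, 19, 9, s), (p, x, 11, 13, s), (p, x, 11, 13, y), (p, x, 11, 37, s), (p, x, 11, 37, y), (x, m, 33, 20, w), (x, m, 33, 4, w), (x, p, 16, 20, x), (x, p, 16, 4, x), (x, q, 11, 20, s), (x, q, 11, 20, y), (x, q, 11, 4, s), (x, q, 11, 4, y)}
Projecting to D, C, F, B: {(11, 13, s, x), (11, 13, y, x), (11, 20, s, q), (11, 20, y, q), (11, 37, s, x), (11, 37, y, x), (11, 4, s, q), (11, 4, y, q), (16, 20, x, p), (16, 4, x, p), (16, 7, x, t), (16, 9, x, t), (19, 7, s, x), (19, 9, s, x), (33, 20, w, m), (33, 4, w, m)}
Selection D = 16: {(16, 20, x, p), (16, 4, x, p), (16, 7, x, t), (16, 9, x, t)}
Projecting to D, F, C: {(16, x, 20), (16, x, 4), (16, x, 7), (16, x, 9)}

{(16, x, 20), (16, x, 4), (16, x, 7), (16, x, 9)}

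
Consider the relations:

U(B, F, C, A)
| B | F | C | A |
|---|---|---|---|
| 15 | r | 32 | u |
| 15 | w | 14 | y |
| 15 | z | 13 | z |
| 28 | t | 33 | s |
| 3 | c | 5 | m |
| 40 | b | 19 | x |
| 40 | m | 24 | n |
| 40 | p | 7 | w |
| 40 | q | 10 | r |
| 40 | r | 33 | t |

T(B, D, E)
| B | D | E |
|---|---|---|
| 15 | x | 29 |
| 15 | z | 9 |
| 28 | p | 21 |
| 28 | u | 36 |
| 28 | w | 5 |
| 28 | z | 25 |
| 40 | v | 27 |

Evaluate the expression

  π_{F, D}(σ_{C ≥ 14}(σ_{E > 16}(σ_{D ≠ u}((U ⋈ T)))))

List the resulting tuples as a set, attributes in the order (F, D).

{(b, v), (m, v), (r, v), (r, x), (t, p), (t, z), (w, x)}

U ⋈ T (natural join on B): {(15, r, 32, u, x, 29), (15, r, 32, u, z, 9), (15, w, 14, y, x, 29), (15, w, 14, y, z, 9), (15, z, 13, z, x, 29), (15, z, 13, z, z, 9), (28, t, 33, s, p, 21), (28, t, 33, s, u, 36), (28, t, 33, s, w, 5), (28, t, 33, s, z, 25), (40, b, 19, x, v, 27), (40, m, 24, n, v, 27), (40, p, 7, w, v, 27), (40, q, 10, r, v, 27), (40, r, 33, t, v, 27)}
Apply σ_{D ≠ u}; surviving tuples: {(15, r, 32, u, x, 29), (15, r, 32, u, z, 9), (15, w, 14, y, x, 29), (15, w, 14, y, z, 9), (15, z, 13, z, x, 29), (15, z, 13, z, z, 9), (28, t, 33, s, p, 21), (28, t, 33, s, w, 5), (28, t, 33, s, z, 25), (40, b, 19, x, v, 27), (40, m, 24, n, v, 27), (40, p, 7, w, v, 27), (40, q, 10, r, v, 27), (40, r, 33, t, v, 27)}
Apply σ_{E > 16}; surviving tuples: {(15, r, 32, u, x, 29), (15, w, 14, y, x, 29), (15, z, 13, z, x, 29), (28, t, 33, s, p, 21), (28, t, 33, s, z, 25), (40, b, 19, x, v, 27), (40, m, 24, n, v, 27), (40, p, 7, w, v, 27), (40, q, 10, r, v, 27), (40, r, 33, t, v, 27)}
Apply σ_{C ≥ 14}; surviving tuples: {(15, r, 32, u, x, 29), (15, w, 14, y, x, 29), (28, t, 33, s, p, 21), (28, t, 33, s, z, 25), (40, b, 19, x, v, 27), (40, m, 24, n, v, 27), (40, r, 33, t, v, 27)}
Keep only column(s) F, D: {(b, v), (m, v), (r, v), (r, x), (t, p), (t, z), (w, x)}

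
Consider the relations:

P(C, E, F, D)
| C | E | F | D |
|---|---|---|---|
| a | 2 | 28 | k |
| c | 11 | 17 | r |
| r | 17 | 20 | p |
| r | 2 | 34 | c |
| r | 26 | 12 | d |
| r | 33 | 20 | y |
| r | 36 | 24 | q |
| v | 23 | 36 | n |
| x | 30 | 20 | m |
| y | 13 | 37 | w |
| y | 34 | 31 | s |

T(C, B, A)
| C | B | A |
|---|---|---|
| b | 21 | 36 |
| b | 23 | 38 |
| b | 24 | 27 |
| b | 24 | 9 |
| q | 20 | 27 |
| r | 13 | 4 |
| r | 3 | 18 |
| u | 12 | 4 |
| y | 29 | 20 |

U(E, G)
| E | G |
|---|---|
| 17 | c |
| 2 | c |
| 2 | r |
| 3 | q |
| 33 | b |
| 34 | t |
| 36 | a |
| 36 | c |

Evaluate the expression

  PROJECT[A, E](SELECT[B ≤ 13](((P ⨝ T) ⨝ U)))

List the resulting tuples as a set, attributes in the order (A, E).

Joining P and T on C yields {(r, 17, 20, p, 13, 4), (r, 17, 20, p, 3, 18), (r, 2, 34, c, 13, 4), (r, 2, 34, c, 3, 18), (r, 26, 12, d, 13, 4), (r, 26, 12, d, 3, 18), (r, 33, 20, y, 13, 4), (r, 33, 20, y, 3, 18), (r, 36, 24, q, 13, 4), (r, 36, 24, q, 3, 18), (y, 13, 37, w, 29, 20), (y, 34, 31, s, 29, 20)}.
Joining (P ⨝ T) and U on E yields {(r, 17, 20, p, 13, 4, c), (r, 17, 20, p, 3, 18, c), (r, 2, 34, c, 13, 4, c), (r, 2, 34, c, 13, 4, r), (r, 2, 34, c, 3, 18, c), (r, 2, 34, c, 3, 18, r), (r, 33, 20, y, 13, 4, b), (r, 33, 20, y, 3, 18, b), (r, 36, 24, q, 13, 4, a), (r, 36, 24, q, 13, 4, c), (r, 36, 24, q, 3, 18, a), (r, 36, 24, q, 3, 18, c), (y, 34, 31, s, 29, 20, t)}.
Apply σ_{B ≤ 13}; surviving tuples: {(r, 17, 20, p, 13, 4, c), (r, 17, 20, p, 3, 18, c), (r, 2, 34, c, 13, 4, c), (r, 2, 34, c, 13, 4, r), (r, 2, 34, c, 3, 18, c), (r, 2, 34, c, 3, 18, r), (r, 33, 20, y, 13, 4, b), (r, 33, 20, y, 3, 18, b), (r, 36, 24, q, 13, 4, a), (r, 36, 24, q, 13, 4, c), (r, 36, 24, q, 3, 18, a), (r, 36, 24, q, 3, 18, c)}
π_{A, E} gives {(18, 17), (18, 2), (18, 33), (18, 36), (4, 17), (4, 2), (4, 33), (4, 36)} (4 duplicate(s) eliminated).

{(18, 17), (18, 2), (18, 33), (18, 36), (4, 17), (4, 2), (4, 33), (4, 36)}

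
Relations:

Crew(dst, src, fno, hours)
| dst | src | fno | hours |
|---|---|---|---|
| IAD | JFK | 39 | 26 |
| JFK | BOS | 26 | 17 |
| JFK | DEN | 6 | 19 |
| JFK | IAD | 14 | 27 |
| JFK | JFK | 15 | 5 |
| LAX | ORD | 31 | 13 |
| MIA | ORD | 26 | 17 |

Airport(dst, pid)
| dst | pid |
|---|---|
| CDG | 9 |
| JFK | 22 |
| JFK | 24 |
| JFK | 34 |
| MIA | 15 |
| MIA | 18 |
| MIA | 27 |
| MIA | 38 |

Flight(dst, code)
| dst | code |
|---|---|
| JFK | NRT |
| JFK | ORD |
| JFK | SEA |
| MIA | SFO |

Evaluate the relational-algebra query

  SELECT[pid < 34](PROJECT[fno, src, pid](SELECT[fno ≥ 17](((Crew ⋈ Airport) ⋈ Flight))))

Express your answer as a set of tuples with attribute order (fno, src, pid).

Crew ⋈ Airport (natural join on dst): {(JFK, BOS, 26, 17, 22), (JFK, BOS, 26, 17, 24), (JFK, BOS, 26, 17, 34), (JFK, DEN, 6, 19, 22), (JFK, DEN, 6, 19, 24), (JFK, DEN, 6, 19, 34), (JFK, IAD, 14, 27, 22), (JFK, IAD, 14, 27, 24), (JFK, IAD, 14, 27, 34), (JFK, JFK, 15, 5, 22), (JFK, JFK, 15, 5, 24), (JFK, JFK, 15, 5, 34), (MIA, ORD, 26, 17, 15), (MIA, ORD, 26, 17, 18), (MIA, ORD, 26, 17, 27), (MIA, ORD, 26, 17, 38)}
(Crew ⋈ Airport) ⋈ Flight (natural join on dst): {(JFK, BOS, 26, 17, 22, NRT), (JFK, BOS, 26, 17, 22, ORD), (JFK, BOS, 26, 17, 22, SEA), (JFK, BOS, 26, 17, 24, NRT), (JFK, BOS, 26, 17, 24, ORD), (JFK, BOS, 26, 17, 24, SEA), (JFK, BOS, 26, 17, 34, NRT), (JFK, BOS, 26, 17, 34, ORD), (JFK, BOS, 26, 17, 34, SEA), (JFK, DEN, 6, 19, 22, NRT), (JFK, DEN, 6, 19, 22, ORD), (JFK, DEN, 6, 19, 22, SEA), (JFK, DEN, 6, 19, 24, NRT), (JFK, DEN, 6, 19, 24, ORD), (JFK, DEN, 6, 19, 24, SEA), (JFK, DEN, 6, 19, 34, NRT), (JFK, DEN, 6, 19, 34, ORD), (JFK, DEN, 6, 19, 34, SEA), (JFK, IAD, 14, 27, 22, NRT), (JFK, IAD, 14, 27, 22, ORD), (JFK, IAD, 14, 27, 22, SEA), (JFK, IAD, 14, 27, 24, NRT), (JFK, IAD, 14, 27, 24, ORD), (JFK, IAD, 14, 27, 24, SEA), (JFK, IAD, 14, 27, 34, NRT), (JFK, IAD, 14, 27, 34, ORD), (JFK, IAD, 14, 27, 34, SEA), (JFK, JFK, 15, 5, 22, NRT), (JFK, JFK, 15, 5, 22, ORD), (JFK, JFK, 15, 5, 22, SEA), (JFK, JFK, 15, 5, 24, NRT), (JFK, JFK, 15, 5, 24, ORD), (JFK, JFK, 15, 5, 24, SEA), (JFK, JFK, 15, 5, 34, NRT), (JFK, JFK, 15, 5, 34, ORD), (JFK, JFK, 15, 5, 34, SEA), (MIA, ORD, 26, 17, 15, SFO), (MIA, ORD, 26, 17, 18, SFO), (MIA, ORD, 26, 17, 27, SFO), (MIA, ORD, 26, 17, 38, SFO)}
Filtering on fno ≥ 17 leaves {(JFK, BOS, 26, 17, 22, NRT), (JFK, BOS, 26, 17, 22, ORD), (JFK, BOS, 26, 17, 22, SEA), (JFK, BOS, 26, 17, 24, NRT), (JFK, BOS, 26, 17, 24, ORD), (JFK, BOS, 26, 17, 24, SEA), (JFK, BOS, 26, 17, 34, NRT), (JFK, BOS, 26, 17, 34, ORD), (JFK, BOS, 26, 17, 34, SEA), (MIA, ORD, 26, 17, 15, SFO), (MIA, ORD, 26, 17, 18, SFO), (MIA, ORD, 26, 17, 27, SFO), (MIA, ORD, 26, 17, 38, SFO)}.
Keep only column(s) fno, src, pid (6 duplicate(s) eliminated): {(26, BOS, 22), (26, BOS, 24), (26, BOS, 34), (26, ORD, 15), (26, ORD, 18), (26, ORD, 27), (26, ORD, 38)}
Filtering on pid < 34 leaves {(26, BOS, 22), (26, BOS, 24), (26, ORD, 15), (26, ORD, 18), (26, ORD, 27)}.

{(26, BOS, 22), (26, BOS, 24), (26, ORD, 15), (26, ORD, 18), (26, ORD, 27)}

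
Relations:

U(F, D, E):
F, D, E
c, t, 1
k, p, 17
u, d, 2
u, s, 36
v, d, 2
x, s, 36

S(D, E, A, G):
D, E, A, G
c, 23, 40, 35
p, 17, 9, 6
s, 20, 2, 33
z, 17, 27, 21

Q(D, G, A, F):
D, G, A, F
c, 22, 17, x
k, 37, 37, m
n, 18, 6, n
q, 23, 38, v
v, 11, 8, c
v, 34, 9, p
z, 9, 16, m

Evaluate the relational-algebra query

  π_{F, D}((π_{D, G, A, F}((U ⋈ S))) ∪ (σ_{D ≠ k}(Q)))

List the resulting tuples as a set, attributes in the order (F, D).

{(c, v), (k, p), (m, z), (n, n), (p, v), (v, q), (x, c)}

Joining U and S on D, E yields {(k, p, 17, 9, 6)}.
Keep only column(s) D, G, A, F: {(p, 6, 9, k)}
σ[D ≠ k]: keep tuples satisfying D ≠ k → {(c, 22, 17, x), (n, 18, 6, n), (q, 23, 38, v), (v, 11, 8, c), (v, 34, 9, p), (z, 9, 16, m)}
Set union of the two operands is {(c, 22, 17, x), (n, 18, 6, n), (p, 6, 9, k), (q, 23, 38, v), (v, 11, 8, c), (v, 34, 9, p), (z, 9, 16, m)}.
Keep only column(s) F, D: {(c, v), (k, p), (m, z), (n, n), (p, v), (v, q), (x, c)}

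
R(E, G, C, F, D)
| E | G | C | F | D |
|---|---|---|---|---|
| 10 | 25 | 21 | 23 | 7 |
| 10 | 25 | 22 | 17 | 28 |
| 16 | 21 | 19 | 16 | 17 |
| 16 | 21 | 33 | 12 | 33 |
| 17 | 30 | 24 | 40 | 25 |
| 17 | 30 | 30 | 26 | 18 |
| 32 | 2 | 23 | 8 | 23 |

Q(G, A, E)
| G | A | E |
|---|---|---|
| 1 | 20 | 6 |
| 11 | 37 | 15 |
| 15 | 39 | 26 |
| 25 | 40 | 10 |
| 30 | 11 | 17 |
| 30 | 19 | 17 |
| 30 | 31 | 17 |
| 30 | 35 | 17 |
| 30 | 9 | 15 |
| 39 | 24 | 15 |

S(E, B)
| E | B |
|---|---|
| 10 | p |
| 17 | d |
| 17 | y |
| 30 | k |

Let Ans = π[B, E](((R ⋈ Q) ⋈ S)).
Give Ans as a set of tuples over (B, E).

R ⋈ Q (natural join on E, G): {(10, 25, 21, 23, 7, 40), (10, 25, 22, 17, 28, 40), (17, 30, 24, 40, 25, 11), (17, 30, 24, 40, 25, 19), (17, 30, 24, 40, 25, 31), (17, 30, 24, 40, 25, 35), (17, 30, 30, 26, 18, 11), (17, 30, 30, 26, 18, 19), (17, 30, 30, 26, 18, 31), (17, 30, 30, 26, 18, 35)}
(R ⋈ Q) ⋈ S (natural join on E): {(10, 25, 21, 23, 7, 40, p), (10, 25, 22, 17, 28, 40, p), (17, 30, 24, 40, 25, 11, d), (17, 30, 24, 40, 25, 11, y), (17, 30, 24, 40, 25, 19, d), (17, 30, 24, 40, 25, 19, y), (17, 30, 24, 40, 25, 31, d), (17, 30, 24, 40, 25, 31, y), (17, 30, 24, 40, 25, 35, d), (17, 30, 24, 40, 25, 35, y), (17, 30, 30, 26, 18, 11, d), (17, 30, 30, 26, 18, 11, y), (17, 30, 30, 26, 18, 19, d), (17, 30, 30, 26, 18, 19, y), (17, 30, 30, 26, 18, 31, d), (17, 30, 30, 26, 18, 31, y), (17, 30, 30, 26, 18, 35, d), (17, 30, 30, 26, 18, 35, y)}
Keep only column(s) B, E (15 duplicate(s) eliminated): {(d, 17), (p, 10), (y, 17)}

{(d, 17), (p, 10), (y, 17)}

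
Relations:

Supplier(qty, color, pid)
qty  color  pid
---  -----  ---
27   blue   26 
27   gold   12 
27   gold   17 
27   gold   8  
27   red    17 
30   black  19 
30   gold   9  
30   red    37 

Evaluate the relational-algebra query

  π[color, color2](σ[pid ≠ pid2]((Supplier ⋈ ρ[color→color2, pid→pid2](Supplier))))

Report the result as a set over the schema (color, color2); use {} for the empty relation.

ρ[color→color2, pid→pid2]: schema becomes (qty, color2, pid2); tuples unchanged.
Joining Supplier and ρ[color→color2, pid→pid2](Supplier) on qty yields {(27, blue, 26, blue, 26), (27, blue, 26, gold, 12), (27, blue, 26, gold, 17), (27, blue, 26, gold, 8), (27, blue, 26, red, 17), (27, gold, 12, blue, 26), (27, gold, 12, gold, 12), (27, gold, 12, gold, 17), (27, gold, 12, gold, 8), (27, gold, 12, red, 17), (27, gold, 17, blue, 26), (27, gold, 17, gold, 12), (27, gold, 17, gold, 17), (27, gold, 17, gold, 8), (27, gold, 17, red, 17), (27, gold, 8, blue, 26), (27, gold, 8, gold, 12), (27, gold, 8, gold, 17), (27, gold, 8, gold, 8), (27, gold, 8, red, 17), (27, red, 17, blue, 26), (27, red, 17, gold, 12), (27, red, 17, gold, 17), (27, red, 17, gold, 8), (27, red, 17, red, 17), (30, black, 19, black, 19), (30, black, 19, gold, 9), (30, black, 19, red, 37), (30, gold, 9, black, 19), (30, gold, 9, gold, 9), (30, gold, 9, red, 37), (30, red, 37, black, 19), (30, red, 37, gold, 9), (30, red, 37, red, 37)}.
σ[pid ≠ pid2]: keep tuples satisfying pid ≠ pid2 → {(27, blue, 26, gold, 12), (27, blue, 26, gold, 17), (27, blue, 26, gold, 8), (27, blue, 26, red, 17), (27, gold, 12, blue, 26), (27, gold, 12, gold, 17), (27, gold, 12, gold, 8), (27, gold, 12, red, 17), (27, gold, 17, blue, 26), (27, gold, 17, gold, 12), (27, gold, 17, gold, 8), (27, gold, 8, blue, 26), (27, gold, 8, gold, 12), (27, gold, 8, gold, 17), (27, gold, 8, red, 17), (27, red, 17, blue, 26), (27, red, 17, gold, 12), (27, red, 17, gold, 8), (30, black, 19, gold, 9), (30, black, 19, red, 37), (30, gold, 9, black, 19), (30, gold, 9, red, 37), (30, red, 37, black, 19), (30, red, 37, gold, 9)}
π[color, color2]: project onto (color, color2) (13 duplicate(s) eliminated) → {(black, gold), (black, red), (blue, gold), (blue, red), (gold, black), (gold, blue), (gold, gold), (gold, red), (red, black), (red, blue), (red, gold)}

{(black, gold), (black, red), (blue, gold), (blue, red), (gold, black), (gold, blue), (gold, gold), (gold, red), (red, black), (red, blue), (red, gold)}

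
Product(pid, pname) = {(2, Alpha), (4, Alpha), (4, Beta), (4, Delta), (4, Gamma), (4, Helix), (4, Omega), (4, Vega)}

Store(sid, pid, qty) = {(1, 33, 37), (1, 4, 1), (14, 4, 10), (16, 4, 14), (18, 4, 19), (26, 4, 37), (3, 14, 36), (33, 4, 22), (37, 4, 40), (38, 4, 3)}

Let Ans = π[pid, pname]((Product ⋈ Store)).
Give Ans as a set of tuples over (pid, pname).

{(4, Alpha), (4, Beta), (4, Delta), (4, Gamma), (4, Helix), (4, Omega), (4, Vega)}

Product ⋈ Store (natural join on pid): {(4, Alpha, 1, 1), (4, Alpha, 14, 10), (4, Alpha, 16, 14), (4, Alpha, 18, 19), (4, Alpha, 26, 37), (4, Alpha, 33, 22), (4, Alpha, 37, 40), (4, Alpha, 38, 3), (4, Beta, 1, 1), (4, Beta, 14, 10), (4, Beta, 16, 14), (4, Beta, 18, 19), (4, Beta, 26, 37), (4, Beta, 33, 22), (4, Beta, 37, 40), (4, Beta, 38, 3), (4, Delta, 1, 1), (4, Delta, 14, 10), (4, Delta, 16, 14), (4, Delta, 18, 19), (4, Delta, 26, 37), (4, Delta, 33, 22), (4, Delta, 37, 40), (4, Delta, 38, 3), (4, Gamma, 1, 1), (4, Gamma, 14, 10), (4, Gamma, 16, 14), (4, Gamma, 18, 19), (4, Gamma, 26, 37), (4, Gamma, 33, 22), (4, Gamma, 37, 40), (4, Gamma, 38, 3), (4, Helix, 1, 1), (4, Helix, 14, 10), (4, Helix, 16, 14), (4, Helix, 18, 19), (4, Helix, 26, 37), (4, Helix, 33, 22), (4, Helix, 37, 40), (4, Helix, 38, 3), (4, Omega, 1, 1), (4, Omega, 14, 10), (4, Omega, 16, 14), (4, Omega, 18, 19), (4, Omega, 26, 37), (4, Omega, 33, 22), (4, Omega, 37, 40), (4, Omega, 38, 3), (4, Vega, 1, 1), (4, Vega, 14, 10), (4, Vega, 16, 14), (4, Vega, 18, 19), (4, Vega, 26, 37), (4, Vega, 33, 22), (4, Vega, 37, 40), (4, Vega, 38, 3)}
π_{pid, pname} gives {(4, Alpha), (4, Beta), (4, Delta), (4, Gamma), (4, Helix), (4, Omega), (4, Vega)} (49 duplicate(s) eliminated).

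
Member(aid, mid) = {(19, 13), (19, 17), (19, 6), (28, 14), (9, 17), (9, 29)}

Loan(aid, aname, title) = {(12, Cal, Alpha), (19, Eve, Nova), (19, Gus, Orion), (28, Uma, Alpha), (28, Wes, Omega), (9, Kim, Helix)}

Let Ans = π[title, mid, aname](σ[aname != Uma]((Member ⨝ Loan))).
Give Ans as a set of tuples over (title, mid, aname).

Joining Member and Loan on aid yields {(19, 13, Eve, Nova), (19, 13, Gus, Orion), (19, 17, Eve, Nova), (19, 17, Gus, Orion), (19, 6, Eve, Nova), (19, 6, Gus, Orion), (28, 14, Uma, Alpha), (28, 14, Wes, Omega), (9, 17, Kim, Helix), (9, 29, Kim, Helix)}.
Apply σ_{aname != Uma}; surviving tuples: {(19, 13, Eve, Nova), (19, 13, Gus, Orion), (19, 17, Eve, Nova), (19, 17, Gus, Orion), (19, 6, Eve, Nova), (19, 6, Gus, Orion), (28, 14, Wes, Omega), (9, 17, Kim, Helix), (9, 29, Kim, Helix)}
Keep only column(s) title, mid, aname: {(Helix, 17, Kim), (Helix, 29, Kim), (Nova, 13, Eve), (Nova, 17, Eve), (Nova, 6, Eve), (Omega, 14, Wes), (Orion, 13, Gus), (Orion, 17, Gus), (Orion, 6, Gus)}

{(Helix, 17, Kim), (Helix, 29, Kim), (Nova, 13, Eve), (Nova, 17, Eve), (Nova, 6, Eve), (Omega, 14, Wes), (Orion, 13, Gus), (Orion, 17, Gus), (Orion, 6, Gus)}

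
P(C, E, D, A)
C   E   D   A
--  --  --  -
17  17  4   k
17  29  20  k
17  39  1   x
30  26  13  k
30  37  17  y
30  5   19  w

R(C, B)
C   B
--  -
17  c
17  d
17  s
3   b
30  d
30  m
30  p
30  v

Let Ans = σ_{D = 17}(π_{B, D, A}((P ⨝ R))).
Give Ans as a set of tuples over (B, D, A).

{(d, 17, y), (m, 17, y), (p, 17, y), (v, 17, y)}

Joining P and R on C yields {(17, 17, 4, k, c), (17, 17, 4, k, d), (17, 17, 4, k, s), (17, 29, 20, k, c), (17, 29, 20, k, d), (17, 29, 20, k, s), (17, 39, 1, x, c), (17, 39, 1, x, d), (17, 39, 1, x, s), (30, 26, 13, k, d), (30, 26, 13, k, m), (30, 26, 13, k, p), (30, 26, 13, k, v), (30, 37, 17, y, d), (30, 37, 17, y, m), (30, 37, 17, y, p), (30, 37, 17, y, v), (30, 5, 19, w, d), (30, 5, 19, w, m), (30, 5, 19, w, p), (30, 5, 19, w, v)}.
Keep only column(s) B, D, A: {(c, 1, x), (c, 20, k), (c, 4, k), (d, 1, x), (d, 13, k), (d, 17, y), (d, 19, w), (d, 20, k), (d, 4, k), (m, 13, k), (m, 17, y), (m, 19, w), (p, 13, k), (p, 17, y), (p, 19, w), (s, 1, x), (s, 20, k), (s, 4, k), (v, 13, k), (v, 17, y), (v, 19, w)}
σ[D = 17]: keep tuples satisfying D = 17 → {(d, 17, y), (m, 17, y), (p, 17, y), (v, 17, y)}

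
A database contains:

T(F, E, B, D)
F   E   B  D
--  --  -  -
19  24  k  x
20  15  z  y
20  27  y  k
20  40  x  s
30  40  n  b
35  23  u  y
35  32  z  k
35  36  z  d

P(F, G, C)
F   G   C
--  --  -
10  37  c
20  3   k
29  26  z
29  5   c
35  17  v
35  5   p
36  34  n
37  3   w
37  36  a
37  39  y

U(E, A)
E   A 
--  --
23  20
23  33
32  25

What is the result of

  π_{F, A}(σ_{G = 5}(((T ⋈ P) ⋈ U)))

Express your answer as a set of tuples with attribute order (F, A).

T ⋈ P (natural join on F): {(20, 15, z, y, 3, k), (20, 27, y, k, 3, k), (20, 40, x, s, 3, k), (35, 23, u, y, 17, v), (35, 23, u, y, 5, p), (35, 32, z, k, 17, v), (35, 32, z, k, 5, p), (35, 36, z, d, 17, v), (35, 36, z, d, 5, p)}
(T ⋈ P) ⋈ U (natural join on E): {(35, 23, u, y, 17, v, 20), (35, 23, u, y, 17, v, 33), (35, 23, u, y, 5, p, 20), (35, 23, u, y, 5, p, 33), (35, 32, z, k, 17, v, 25), (35, 32, z, k, 5, p, 25)}
Apply σ_{G = 5}; surviving tuples: {(35, 23, u, y, 5, p, 20), (35, 23, u, y, 5, p, 33), (35, 32, z, k, 5, p, 25)}
π_{F, A} gives {(35, 20), (35, 25), (35, 33)}.

{(35, 20), (35, 25), (35, 33)}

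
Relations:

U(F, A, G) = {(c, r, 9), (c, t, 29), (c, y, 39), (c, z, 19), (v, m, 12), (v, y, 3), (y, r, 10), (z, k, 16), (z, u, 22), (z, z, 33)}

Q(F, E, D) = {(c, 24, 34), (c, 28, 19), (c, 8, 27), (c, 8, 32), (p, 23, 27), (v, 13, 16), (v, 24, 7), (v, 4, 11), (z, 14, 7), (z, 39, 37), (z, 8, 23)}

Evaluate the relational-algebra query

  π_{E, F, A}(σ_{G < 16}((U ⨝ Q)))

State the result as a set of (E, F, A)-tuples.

{(13, v, m), (13, v, y), (24, c, r), (24, v, m), (24, v, y), (28, c, r), (4, v, m), (4, v, y), (8, c, r)}

Natural join on F: {(c, r, 9, 24, 34), (c, r, 9, 28, 19), (c, r, 9, 8, 27), (c, r, 9, 8, 32), (c, t, 29, 24, 34), (c, t, 29, 28, 19), (c, t, 29, 8, 27), (c, t, 29, 8, 32), (c, y, 39, 24, 34), (c, y, 39, 28, 19), (c, y, 39, 8, 27), (c, y, 39, 8, 32), (c, z, 19, 24, 34), (c, z, 19, 28, 19), (c, z, 19, 8, 27), (c, z, 19, 8, 32), (v, m, 12, 13, 16), (v, m, 12, 24, 7), (v, m, 12, 4, 11), (v, y, 3, 13, 16), (v, y, 3, 24, 7), (v, y, 3, 4, 11), (z, k, 16, 14, 7), (z, k, 16, 39, 37), (z, k, 16, 8, 23), (z, u, 22, 14, 7), (z, u, 22, 39, 37), (z, u, 22, 8, 23), (z, z, 33, 14, 7), (z, z, 33, 39, 37), (z, z, 33, 8, 23)}
Filtering on G < 16 leaves {(c, r, 9, 24, 34), (c, r, 9, 28, 19), (c, r, 9, 8, 27), (c, r, 9, 8, 32), (v, m, 12, 13, 16), (v, m, 12, 24, 7), (v, m, 12, 4, 11), (v, y, 3, 13, 16), (v, y, 3, 24, 7), (v, y, 3, 4, 11)}.
Projecting to E, F, A (1 duplicate(s) eliminated): {(13, v, m), (13, v, y), (24, c, r), (24, v, m), (24, v, y), (28, c, r), (4, v, m), (4, v, y), (8, c, r)}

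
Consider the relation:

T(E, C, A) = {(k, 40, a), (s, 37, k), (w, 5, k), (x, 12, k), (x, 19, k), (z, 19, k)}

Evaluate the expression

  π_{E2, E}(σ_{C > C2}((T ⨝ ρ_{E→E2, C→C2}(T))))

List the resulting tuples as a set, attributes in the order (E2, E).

{(w, s), (w, x), (w, z), (x, s), (x, x), (x, z), (z, s)}

ρ[E→E2, C→C2]: schema becomes (E2, C2, A); tuples unchanged.
Joining T and ρ_{E→E2, C→C2}(T) on A yields {(k, 40, a, k, 40), (s, 37, k, s, 37), (s, 37, k, w, 5), (s, 37, k, x, 12), (s, 37, k, x, 19), (s, 37, k, z, 19), (w, 5, k, s, 37), (w, 5, k, w, 5), (w, 5, k, x, 12), (w, 5, k, x, 19), (w, 5, k, z, 19), (x, 12, k, s, 37), (x, 12, k, w, 5), (x, 12, k, x, 12), (x, 12, k, x, 19), (x, 12, k, z, 19), (x, 19, k, s, 37), (x, 19, k, w, 5), (x, 19, k, x, 12), (x, 19, k, x, 19), (x, 19, k, z, 19), (z, 19, k, s, 37), (z, 19, k, w, 5), (z, 19, k, x, 12), (z, 19, k, x, 19), (z, 19, k, z, 19)}.
Filtering on C > C2 leaves {(s, 37, k, w, 5), (s, 37, k, x, 12), (s, 37, k, x, 19), (s, 37, k, z, 19), (x, 12, k, w, 5), (x, 19, k, w, 5), (x, 19, k, x, 12), (z, 19, k, w, 5), (z, 19, k, x, 12)}.
π[E2, E]: project onto (E2, E) (2 duplicate(s) eliminated) → {(w, s), (w, x), (w, z), (x, s), (x, x), (x, z), (z, s)}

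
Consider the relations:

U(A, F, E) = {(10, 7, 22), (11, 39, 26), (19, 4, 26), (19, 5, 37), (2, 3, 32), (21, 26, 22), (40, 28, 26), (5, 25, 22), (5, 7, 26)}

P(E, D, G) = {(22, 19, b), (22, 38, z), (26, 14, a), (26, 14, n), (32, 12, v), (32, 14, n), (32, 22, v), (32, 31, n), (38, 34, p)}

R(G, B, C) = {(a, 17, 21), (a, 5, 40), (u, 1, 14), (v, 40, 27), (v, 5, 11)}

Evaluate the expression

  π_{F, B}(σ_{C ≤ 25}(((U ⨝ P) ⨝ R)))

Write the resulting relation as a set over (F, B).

{(28, 17), (3, 5), (39, 17), (4, 17), (7, 17)}

Natural join on E: {(10, 7, 22, 19, b), (10, 7, 22, 38, z), (11, 39, 26, 14, a), (11, 39, 26, 14, n), (19, 4, 26, 14, a), (19, 4, 26, 14, n), (2, 3, 32, 12, v), (2, 3, 32, 14, n), (2, 3, 32, 22, v), (2, 3, 32, 31, n), (21, 26, 22, 19, b), (21, 26, 22, 38, z), (40, 28, 26, 14, a), (40, 28, 26, 14, n), (5, 25, 22, 19, b), (5, 25, 22, 38, z), (5, 7, 26, 14, a), (5, 7, 26, 14, n)}
Natural join on G: {(11, 39, 26, 14, a, 17, 21), (11, 39, 26, 14, a, 5, 40), (19, 4, 26, 14, a, 17, 21), (19, 4, 26, 14, a, 5, 40), (2, 3, 32, 12, v, 40, 27), (2, 3, 32, 12, v, 5, 11), (2, 3, 32, 22, v, 40, 27), (2, 3, 32, 22, v, 5, 11), (40, 28, 26, 14, a, 17, 21), (40, 28, 26, 14, a, 5, 40), (5, 7, 26, 14, a, 17, 21), (5, 7, 26, 14, a, 5, 40)}
Selection C ≤ 25: {(11, 39, 26, 14, a, 17, 21), (19, 4, 26, 14, a, 17, 21), (2, 3, 32, 12, v, 5, 11), (2, 3, 32, 22, v, 5, 11), (40, 28, 26, 14, a, 17, 21), (5, 7, 26, 14, a, 17, 21)}
Projecting to F, B (1 duplicate(s) eliminated): {(28, 17), (3, 5), (39, 17), (4, 17), (7, 17)}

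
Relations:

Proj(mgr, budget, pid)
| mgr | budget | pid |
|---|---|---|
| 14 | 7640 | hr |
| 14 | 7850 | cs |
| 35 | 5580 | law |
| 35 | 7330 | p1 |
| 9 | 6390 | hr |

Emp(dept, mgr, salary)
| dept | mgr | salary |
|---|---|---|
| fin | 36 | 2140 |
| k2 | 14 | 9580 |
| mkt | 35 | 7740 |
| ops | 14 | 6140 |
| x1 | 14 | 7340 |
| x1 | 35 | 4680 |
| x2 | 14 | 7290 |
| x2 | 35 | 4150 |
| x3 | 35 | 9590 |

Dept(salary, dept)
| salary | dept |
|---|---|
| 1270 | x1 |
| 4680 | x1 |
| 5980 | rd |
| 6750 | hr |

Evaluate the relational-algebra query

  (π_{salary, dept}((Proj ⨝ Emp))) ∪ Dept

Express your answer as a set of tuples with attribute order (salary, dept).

{(1270, x1), (4150, x2), (4680, x1), (5980, rd), (6140, ops), (6750, hr), (7290, x2), (7340, x1), (7740, mkt), (9580, k2), (9590, x3)}

Natural join on mgr: {(14, 7640, hr, k2, 9580), (14, 7640, hr, ops, 6140), (14, 7640, hr, x1, 7340), (14, 7640, hr, x2, 7290), (14, 7850, cs, k2, 9580), (14, 7850, cs, ops, 6140), (14, 7850, cs, x1, 7340), (14, 7850, cs, x2, 7290), (35, 5580, law, mkt, 7740), (35, 5580, law, x1, 4680), (35, 5580, law, x2, 4150), (35, 5580, law, x3, 9590), (35, 7330, p1, mkt, 7740), (35, 7330, p1, x1, 4680), (35, 7330, p1, x2, 4150), (35, 7330, p1, x3, 9590)}
π[salary, dept]: project onto (salary, dept) (8 duplicate(s) eliminated) → {(4150, x2), (4680, x1), (6140, ops), (7290, x2), (7340, x1), (7740, mkt), (9580, k2), (9590, x3)}
Taking the union: {(1270, x1), (4150, x2), (4680, x1), (5980, rd), (6140, ops), (6750, hr), (7290, x2), (7340, x1), (7740, mkt), (9580, k2), (9590, x3)}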